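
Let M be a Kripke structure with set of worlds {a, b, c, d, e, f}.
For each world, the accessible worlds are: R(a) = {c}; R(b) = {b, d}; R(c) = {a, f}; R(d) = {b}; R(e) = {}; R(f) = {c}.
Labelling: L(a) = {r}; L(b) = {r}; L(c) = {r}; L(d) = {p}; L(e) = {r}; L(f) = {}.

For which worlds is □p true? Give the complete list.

e

Recall that □ψ holds at a world iff ψ holds at every accessible world, and ◇ψ holds iff ψ holds at some accessible world.
Let φ = □p. Evaluate φ at each world:
  a (successors {c}): φ is false.
  b (successors {b, d}): φ is false.
  c (successors {a, f}): φ is false.
  d (successors {b}): φ is false.
  e (successors ∅): φ is true.
  f (successors {c}): φ is false.
For instance, at c:
  At c: □p requires p at every successor {a, f}.
    p fails at a, so □p is false at c.
Satisfying worlds: {e}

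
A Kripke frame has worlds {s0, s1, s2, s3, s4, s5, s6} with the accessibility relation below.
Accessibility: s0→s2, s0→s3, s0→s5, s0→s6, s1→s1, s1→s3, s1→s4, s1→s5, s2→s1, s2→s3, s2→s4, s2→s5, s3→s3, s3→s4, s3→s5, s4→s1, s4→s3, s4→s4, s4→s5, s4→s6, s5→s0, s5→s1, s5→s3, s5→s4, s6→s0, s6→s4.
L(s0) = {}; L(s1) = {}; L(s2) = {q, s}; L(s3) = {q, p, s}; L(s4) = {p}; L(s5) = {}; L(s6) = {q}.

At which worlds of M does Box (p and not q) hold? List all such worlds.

Let φ = Box (p and not q). Evaluate φ at each world:
  s0 (successors {s2, s3, s5, s6}): φ is false.
  s1 (successors {s1, s3, s4, s5}): φ is false.
  s2 (successors {s1, s3, s4, s5}): φ is false.
  s3 (successors {s3, s4, s5}): φ is false.
  s4 (successors {s1, s3, s4, s5, s6}): φ is false.
  s5 (successors {s0, s1, s3, s4}): φ is false.
  s6 (successors {s0, s4}): φ is false.
For instance, at s6:
  At s6: Box (p and not q) requires p and not q at every successor {s0, s4}.
    p and not q fails at s0, so Box (p and not q) is false at s6.
Satisfying worlds: none.

none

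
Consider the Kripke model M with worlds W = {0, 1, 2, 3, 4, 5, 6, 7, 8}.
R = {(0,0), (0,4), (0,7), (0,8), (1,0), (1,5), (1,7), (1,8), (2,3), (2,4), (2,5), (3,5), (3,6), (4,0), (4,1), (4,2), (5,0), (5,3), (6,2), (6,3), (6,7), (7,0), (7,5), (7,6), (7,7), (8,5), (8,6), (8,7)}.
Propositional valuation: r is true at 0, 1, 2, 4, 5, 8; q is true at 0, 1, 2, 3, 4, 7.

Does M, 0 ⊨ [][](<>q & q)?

At 0: [][](<>q & q) requires [](<>q & q) at every successor {0, 4, 7, 8}.
  [](<>q & q) fails at 0, so [][](<>q & q) is false at 0.
    At 0: [](<>q & q) requires <>q & q at every successor {0, 4, 7, 8}.
      <>q & q fails at 8, so [](<>q & q) is false at 0.

No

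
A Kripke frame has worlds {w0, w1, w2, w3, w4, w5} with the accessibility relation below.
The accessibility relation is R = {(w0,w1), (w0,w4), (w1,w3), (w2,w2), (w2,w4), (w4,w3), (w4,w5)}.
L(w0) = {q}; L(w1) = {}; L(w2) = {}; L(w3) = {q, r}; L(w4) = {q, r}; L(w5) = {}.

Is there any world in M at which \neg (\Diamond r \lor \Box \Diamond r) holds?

Recall that \Box ψ holds at a world iff ψ holds at every accessible world, and \Diamond ψ holds iff ψ holds at some accessible world.
Let φ = \neg (\Diamond r \lor \Box \Diamond r). Evaluate φ at each world:
  w0 (successors {w1, w4}): φ is false.
  w1 (successors {w3}): φ is false.
  w2 (successors {w2, w4}): φ is false.
  w3 (successors ∅): φ is false.
  w4 (successors {w3, w5}): φ is false.
  w5 (successors ∅): φ is false.
For instance, at w0:
  At w0: \Diamond r \lor \Box \Diamond r is true, so \neg (\Diamond r \lor \Box \Diamond r) is false.
    At w0: \Diamond r is true, \Box \Diamond r is true, so \Diamond r \lor \Box \Diamond r is true.
      At w0: \Diamond r requires r at some successor in {w1, w4}.
        r holds at w4, so \Diamond r is true at w0.
      At w0: \Box \Diamond r requires \Diamond r at every successor {w1, w4}.
        At w1: \Diamond r is true.
        At w4: \Diamond r is true.
      So \Box \Diamond r is true at w0.

No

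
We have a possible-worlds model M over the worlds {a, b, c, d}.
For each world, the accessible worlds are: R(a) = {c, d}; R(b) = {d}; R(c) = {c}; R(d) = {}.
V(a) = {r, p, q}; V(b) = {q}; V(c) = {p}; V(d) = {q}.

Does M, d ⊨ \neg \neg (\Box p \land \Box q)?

At d: \neg (\Box p \land \Box q) is false, so \neg \neg (\Box p \land \Box q) is true.
  At d: \Box p \land \Box q is true, so \neg (\Box p \land \Box q) is false.
    At d: \Box p is true, \Box q is true, so \Box p \land \Box q is true.
      At d: no accessible worlds, so \Box p holds vacuously.
      At d: no accessible worlds, so \Box q holds vacuously.

Yes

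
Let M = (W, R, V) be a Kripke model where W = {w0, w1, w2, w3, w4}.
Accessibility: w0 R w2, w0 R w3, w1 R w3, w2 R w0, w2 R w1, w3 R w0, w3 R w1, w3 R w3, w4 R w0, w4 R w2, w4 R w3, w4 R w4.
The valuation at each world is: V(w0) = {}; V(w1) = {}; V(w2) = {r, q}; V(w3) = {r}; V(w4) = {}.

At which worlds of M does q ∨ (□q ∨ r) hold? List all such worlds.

w2, w3

Let φ = q ∨ (□q ∨ r). Evaluate φ at each world:
  w0 (successors {w2, w3}): φ is false.
  w1 (successors {w3}): φ is false.
  w2 (successors {w0, w1}): φ is true.
  w3 (successors {w0, w1, w3}): φ is true.
  w4 (successors {w0, w2, w3, w4}): φ is false.
For instance, at w2:
  At w2: q is true, □q ∨ r is true, so q ∨ (□q ∨ r) is true.
    At w2: □q is false, r is true, so □q ∨ r is true.
      At w2: □q requires q at every successor {w0, w1}.
        q fails at w0, so □q is false at w2.
Satisfying worlds: {w2, w3}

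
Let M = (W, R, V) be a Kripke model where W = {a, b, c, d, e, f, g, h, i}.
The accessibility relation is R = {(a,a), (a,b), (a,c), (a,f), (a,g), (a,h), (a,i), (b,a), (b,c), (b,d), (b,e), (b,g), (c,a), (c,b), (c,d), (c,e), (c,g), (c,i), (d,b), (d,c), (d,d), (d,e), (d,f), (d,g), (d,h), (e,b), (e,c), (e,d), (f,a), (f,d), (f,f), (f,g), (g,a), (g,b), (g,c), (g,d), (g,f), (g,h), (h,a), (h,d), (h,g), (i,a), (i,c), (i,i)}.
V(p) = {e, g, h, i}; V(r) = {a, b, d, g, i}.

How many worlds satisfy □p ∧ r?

Let φ = □p ∧ r. Evaluate φ at each world:
  a (successors {a, b, c, f, g, h, i}): φ is false.
  b (successors {a, c, d, e, g}): φ is false.
  c (successors {a, b, d, e, g, i}): φ is false.
  d (successors {b, c, d, e, f, g, h}): φ is false.
  e (successors {b, c, d}): φ is false.
  f (successors {a, d, f, g}): φ is false.
  g (successors {a, b, c, d, f, h}): φ is false.
  h (successors {a, d, g}): φ is false.
  i (successors {a, c, i}): φ is false.
For instance, at a:
  At a: □p is false, r is true, so □p ∧ r is false.
    At a: □p requires p at every successor {a, b, c, f, g, h, i}.
      p fails at a, so □p is false at a.
Satisfying worlds: none.

0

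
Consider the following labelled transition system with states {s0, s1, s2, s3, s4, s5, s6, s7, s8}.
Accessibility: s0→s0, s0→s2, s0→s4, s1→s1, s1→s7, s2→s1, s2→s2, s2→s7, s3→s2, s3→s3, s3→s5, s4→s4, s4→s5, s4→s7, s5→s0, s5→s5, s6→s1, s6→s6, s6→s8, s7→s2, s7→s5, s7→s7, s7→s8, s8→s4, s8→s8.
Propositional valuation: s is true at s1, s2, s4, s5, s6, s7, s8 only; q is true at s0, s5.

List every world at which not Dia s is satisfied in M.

Let φ = not Dia s. Evaluate φ at each world:
  s0 (successors {s0, s2, s4}): φ is false.
  s1 (successors {s1, s7}): φ is false.
  s2 (successors {s1, s2, s7}): φ is false.
  s3 (successors {s2, s3, s5}): φ is false.
  s4 (successors {s4, s5, s7}): φ is false.
  s5 (successors {s0, s5}): φ is false.
  s6 (successors {s1, s6, s8}): φ is false.
  s7 (successors {s2, s5, s7, s8}): φ is false.
  s8 (successors {s4, s8}): φ is false.
For instance, at s1:
  At s1: Dia s is true, so not Dia s is false.
    At s1: Dia s requires s at some successor in {s1, s7}.
      s holds at s1, so Dia s is true at s1.
Satisfying worlds: none.

none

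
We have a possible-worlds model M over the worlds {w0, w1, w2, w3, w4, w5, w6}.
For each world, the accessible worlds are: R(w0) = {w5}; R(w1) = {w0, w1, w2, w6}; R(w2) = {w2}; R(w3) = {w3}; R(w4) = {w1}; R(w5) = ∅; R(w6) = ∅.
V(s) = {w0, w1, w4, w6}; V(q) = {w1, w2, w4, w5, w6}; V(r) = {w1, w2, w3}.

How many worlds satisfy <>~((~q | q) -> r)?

Let φ = <>~((~q | q) -> r). Evaluate φ at each world:
  w0 (successors {w5}): φ is true.
  w1 (successors {w0, w1, w2, w6}): φ is true.
  w2 (successors {w2}): φ is false.
  w3 (successors {w3}): φ is false.
  w4 (successors {w1}): φ is false.
  w5 (successors ∅): φ is false.
  w6 (successors ∅): φ is false.
For instance, at w4:
  At w4: <>~((~q | q) -> r) requires ~((~q | q) -> r) at some successor in {w1}.
    At w1: ~((~q | q) -> r) is false.
  So <>~((~q | q) -> r) is false at w4.
Satisfying worlds: {w0, w1}

2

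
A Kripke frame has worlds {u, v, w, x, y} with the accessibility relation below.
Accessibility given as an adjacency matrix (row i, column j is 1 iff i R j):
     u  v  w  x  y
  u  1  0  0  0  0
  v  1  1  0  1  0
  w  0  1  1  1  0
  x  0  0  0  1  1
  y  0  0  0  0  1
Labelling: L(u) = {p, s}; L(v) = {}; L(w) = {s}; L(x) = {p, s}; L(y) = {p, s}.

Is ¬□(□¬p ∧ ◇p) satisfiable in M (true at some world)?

Yes

Let φ = ¬□(□¬p ∧ ◇p). Evaluate φ at each world:
  u (successors {u}): φ is true.
  v (successors {u, v, x}): φ is true.
  w (successors {v, w, x}): φ is true.
  x (successors {x, y}): φ is true.
  y (successors {y}): φ is true.
Detail at u (witness):
  At u: □(□¬p ∧ ◇p) is false, so ¬□(□¬p ∧ ◇p) is true.
    At u: □(□¬p ∧ ◇p) requires □¬p ∧ ◇p at every successor {u}.
      □¬p ∧ ◇p fails at u, so □(□¬p ∧ ◇p) is false at u.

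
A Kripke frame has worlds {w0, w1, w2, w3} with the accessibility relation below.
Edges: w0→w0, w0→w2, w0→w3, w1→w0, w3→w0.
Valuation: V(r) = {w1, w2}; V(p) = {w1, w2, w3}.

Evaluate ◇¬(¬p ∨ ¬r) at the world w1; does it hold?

At w1: ◇¬(¬p ∨ ¬r) requires ¬(¬p ∨ ¬r) at some successor in {w0}.
  At w0: ¬(¬p ∨ ¬r) is false.
So ◇¬(¬p ∨ ¬r) is false at w1.

No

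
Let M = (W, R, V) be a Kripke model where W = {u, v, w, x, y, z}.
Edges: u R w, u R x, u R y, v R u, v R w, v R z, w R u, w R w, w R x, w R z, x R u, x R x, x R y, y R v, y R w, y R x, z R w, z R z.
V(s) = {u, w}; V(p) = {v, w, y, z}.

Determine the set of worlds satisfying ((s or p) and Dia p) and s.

u, w

Recall that Dia ψ holds at a world iff ψ holds at some accessible world.
Let φ = ((s or p) and Dia p) and s. Evaluate φ at each world:
  u (successors {w, x, y}): φ is true.
  v (successors {u, w, z}): φ is false.
  w (successors {u, w, x, z}): φ is true.
  x (successors {u, x, y}): φ is false.
  y (successors {v, w, x}): φ is false.
  z (successors {w, z}): φ is false.
For instance, at u:
  At u: (s or p) and Dia p is true, s is true, so ((s or p) and Dia p) and s is true.
    At u: s or p is true, Dia p is true, so (s or p) and Dia p is true.
      At u: Dia p requires p at some successor in {w, x, y}.
        p holds at w, so Dia p is true at u.
Satisfying worlds: {u, w}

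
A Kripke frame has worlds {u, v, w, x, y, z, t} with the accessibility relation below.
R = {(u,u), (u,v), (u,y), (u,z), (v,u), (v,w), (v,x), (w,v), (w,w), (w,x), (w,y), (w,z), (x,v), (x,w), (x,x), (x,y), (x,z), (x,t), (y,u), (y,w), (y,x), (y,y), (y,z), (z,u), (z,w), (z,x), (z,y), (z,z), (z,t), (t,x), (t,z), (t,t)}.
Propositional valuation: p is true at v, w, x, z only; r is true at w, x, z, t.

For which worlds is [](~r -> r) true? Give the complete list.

Let φ = [](~r -> r). Evaluate φ at each world:
  u (successors {u, v, y, z}): φ is false.
  v (successors {u, w, x}): φ is false.
  w (successors {v, w, x, y, z}): φ is false.
  x (successors {v, w, x, y, z, t}): φ is false.
  y (successors {u, w, x, y, z}): φ is false.
  z (successors {u, w, x, y, z, t}): φ is false.
  t (successors {x, z, t}): φ is true.
For instance, at y:
  At y: [](~r -> r) requires ~r -> r at every successor {u, w, x, y, z}.
    ~r -> r fails at u, so [](~r -> r) is false at y.
Satisfying worlds: {t}

t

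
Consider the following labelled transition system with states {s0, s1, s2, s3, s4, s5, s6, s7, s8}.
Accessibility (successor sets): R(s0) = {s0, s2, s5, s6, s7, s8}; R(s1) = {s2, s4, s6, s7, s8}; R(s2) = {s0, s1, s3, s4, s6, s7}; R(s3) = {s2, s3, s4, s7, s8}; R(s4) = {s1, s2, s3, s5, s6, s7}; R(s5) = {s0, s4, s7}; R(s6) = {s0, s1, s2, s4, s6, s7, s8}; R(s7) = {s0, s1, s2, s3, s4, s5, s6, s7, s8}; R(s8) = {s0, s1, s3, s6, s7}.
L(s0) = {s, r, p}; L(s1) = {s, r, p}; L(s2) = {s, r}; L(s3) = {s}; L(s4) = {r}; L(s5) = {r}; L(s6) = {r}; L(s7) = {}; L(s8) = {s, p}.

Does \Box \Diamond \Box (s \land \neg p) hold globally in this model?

Let φ = \Box \Diamond \Box (s \land \neg p). Evaluate φ at each world:
  s0 (successors {s0, s2, s5, s6, s7, s8}): φ is false.
  s1 (successors {s2, s4, s6, s7, s8}): φ is false.
  s2 (successors {s0, s1, s3, s4, s6, s7}): φ is false.
  s3 (successors {s2, s3, s4, s7, s8}): φ is false.
  s4 (successors {s1, s2, s3, s5, s6, s7}): φ is false.
  s5 (successors {s0, s4, s7}): φ is false.
  s6 (successors {s0, s1, s2, s4, s6, s7, s8}): φ is false.
  s7 (successors {s0, s1, s2, s3, s4, s5, s6, s7, s8}): φ is false.
  s8 (successors {s0, s1, s3, s6, s7}): φ is false.
Detail at s0 (counterexample):
  At s0: \Box \Diamond \Box (s \land \neg p) requires \Diamond \Box (s \land \neg p) at every successor {s0, s2, s5, s6, s7, s8}.
    \Diamond \Box (s \land \neg p) fails at s0, so \Box \Diamond \Box (s \land \neg p) is false at s0.
      At s0: \Diamond \Box (s \land \neg p) requires \Box (s \land \neg p) at some successor in {s0, s2, s5, s6, s7, s8}.
        At s0: \Box (s \land \neg p) is false.
        At s2: \Box (s \land \neg p) is false.
        At s5: \Box (s \land \neg p) is false.
        At s6: \Box (s \land \neg p) is false.
        At s7: \Box (s \land \neg p) is false.
        At s8: \Box (s \land \neg p) is false.
      So \Diamond \Box (s \land \neg p) is false at s0.

No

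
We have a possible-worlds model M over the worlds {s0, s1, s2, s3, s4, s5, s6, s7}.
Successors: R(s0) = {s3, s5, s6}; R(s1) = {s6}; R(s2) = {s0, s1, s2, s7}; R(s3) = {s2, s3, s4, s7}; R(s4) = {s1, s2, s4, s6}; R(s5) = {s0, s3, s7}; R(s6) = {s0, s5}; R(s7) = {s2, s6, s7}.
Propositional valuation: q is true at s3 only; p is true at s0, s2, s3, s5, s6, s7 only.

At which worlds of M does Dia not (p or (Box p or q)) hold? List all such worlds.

Let φ = Dia not (p or (Box p or q)). Evaluate φ at each world:
  s0 (successors {s3, s5, s6}): φ is false.
  s1 (successors {s6}): φ is false.
  s2 (successors {s0, s1, s2, s7}): φ is false.
  s3 (successors {s2, s3, s4, s7}): φ is true.
  s4 (successors {s1, s2, s4, s6}): φ is true.
  s5 (successors {s0, s3, s7}): φ is false.
  s6 (successors {s0, s5}): φ is false.
  s7 (successors {s2, s6, s7}): φ is false.
For instance, at s4:
  At s4: Dia not (p or (Box p or q)) requires not (p or (Box p or q)) at some successor in {s1, s2, s4, s6}.
    not (p or (Box p or q)) holds at s4, so Dia not (p or (Box p or q)) is true at s4.
      At s4: p or (Box p or q) is false, so not (p or (Box p or q)) is true.
Satisfying worlds: {s3, s4}

s3, s4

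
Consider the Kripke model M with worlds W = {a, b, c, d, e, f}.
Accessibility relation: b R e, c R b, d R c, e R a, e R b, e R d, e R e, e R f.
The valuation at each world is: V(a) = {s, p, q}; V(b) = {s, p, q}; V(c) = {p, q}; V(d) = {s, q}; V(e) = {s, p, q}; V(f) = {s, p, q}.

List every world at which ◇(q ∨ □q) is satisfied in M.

Recall that □ψ holds at a world iff ψ holds at every accessible world, and ◇ψ holds iff ψ holds at some accessible world.
Let φ = ◇(q ∨ □q). Evaluate φ at each world:
  a (successors ∅): φ is false.
  b (successors {e}): φ is true.
  c (successors {b}): φ is true.
  d (successors {c}): φ is true.
  e (successors {a, b, d, e, f}): φ is true.
  f (successors ∅): φ is false.
For instance, at e:
  At e: ◇(q ∨ □q) requires q ∨ □q at some successor in {a, b, d, e, f}.
    q ∨ □q holds at a, so ◇(q ∨ □q) is true at e.
      At a: q is true, □q is true, so q ∨ □q is true.
Satisfying worlds: {b, c, d, e}

b, c, d, e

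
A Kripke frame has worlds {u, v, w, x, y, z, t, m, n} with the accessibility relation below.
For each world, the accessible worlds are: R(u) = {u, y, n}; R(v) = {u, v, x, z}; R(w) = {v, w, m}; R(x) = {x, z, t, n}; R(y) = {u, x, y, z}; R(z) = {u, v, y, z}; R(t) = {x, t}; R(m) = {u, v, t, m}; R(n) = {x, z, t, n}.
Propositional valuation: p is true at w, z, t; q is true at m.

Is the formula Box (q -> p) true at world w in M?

No

At w: Box (q -> p) requires q -> p at every successor {v, w, m}.
  q -> p fails at m, so Box (q -> p) is false at w.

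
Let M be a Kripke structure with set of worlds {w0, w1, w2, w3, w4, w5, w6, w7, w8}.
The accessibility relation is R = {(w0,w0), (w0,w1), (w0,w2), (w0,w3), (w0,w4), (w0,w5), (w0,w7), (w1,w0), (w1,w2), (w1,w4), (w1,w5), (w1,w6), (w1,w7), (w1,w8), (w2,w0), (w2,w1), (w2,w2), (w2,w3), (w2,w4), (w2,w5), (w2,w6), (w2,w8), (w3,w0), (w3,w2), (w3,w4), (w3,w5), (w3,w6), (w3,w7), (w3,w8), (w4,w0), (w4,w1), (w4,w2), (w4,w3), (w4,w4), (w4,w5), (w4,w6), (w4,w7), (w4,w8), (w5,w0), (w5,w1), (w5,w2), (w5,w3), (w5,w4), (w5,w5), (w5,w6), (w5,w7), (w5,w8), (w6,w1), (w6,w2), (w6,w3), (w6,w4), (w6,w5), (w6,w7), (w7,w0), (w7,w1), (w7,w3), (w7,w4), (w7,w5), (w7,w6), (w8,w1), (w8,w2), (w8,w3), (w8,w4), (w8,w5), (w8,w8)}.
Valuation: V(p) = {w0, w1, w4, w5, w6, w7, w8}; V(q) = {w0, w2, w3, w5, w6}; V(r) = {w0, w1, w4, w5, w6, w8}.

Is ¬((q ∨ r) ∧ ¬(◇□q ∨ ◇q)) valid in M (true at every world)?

Yes

Recall that □ψ holds at a world iff ψ holds at every accessible world, and ◇ψ holds iff ψ holds at some accessible world.
Let φ = ¬((q ∨ r) ∧ ¬(◇□q ∨ ◇q)). Evaluate φ at each world:
  w0 (successors {w0, w1, w2, w3, w4, w5, w7}): φ is true.
  w1 (successors {w0, w2, w4, w5, w6, w7, w8}): φ is true.
  w2 (successors {w0, w1, w2, w3, w4, w5, w6, w8}): φ is true.
  w3 (successors {w0, w2, w4, w5, w6, w7, w8}): φ is true.
  w4 (successors {w0, w1, w2, w3, w4, w5, w6, w7, w8}): φ is true.
  w5 (successors {w0, w1, w2, w3, w4, w5, w6, w7, w8}): φ is true.
  w6 (successors {w1, w2, w3, w4, w5, w7}): φ is true.
  w7 (successors {w0, w1, w3, w4, w5, w6}): φ is true.
  w8 (successors {w1, w2, w3, w4, w5, w8}): φ is true.
For instance, at w3:
  At w3: (q ∨ r) ∧ ¬(◇□q ∨ ◇q) is false, so ¬((q ∨ r) ∧ ¬(◇□q ∨ ◇q)) is true.
    At w3: q ∨ r is true, ¬(◇□q ∨ ◇q) is false, so (q ∨ r) ∧ ¬(◇□q ∨ ◇q) is false.
      At w3: ◇□q ∨ ◇q is true, so ¬(◇□q ∨ ◇q) is false.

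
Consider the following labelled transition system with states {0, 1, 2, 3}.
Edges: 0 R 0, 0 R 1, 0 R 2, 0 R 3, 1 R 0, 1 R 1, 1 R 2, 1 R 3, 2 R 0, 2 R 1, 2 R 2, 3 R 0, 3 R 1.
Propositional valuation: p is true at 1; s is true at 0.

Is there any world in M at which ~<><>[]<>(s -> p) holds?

Let φ = ~<><>[]<>(s -> p). Evaluate φ at each world:
  0 (successors {0, 1, 2, 3}): φ is false.
  1 (successors {0, 1, 2, 3}): φ is false.
  2 (successors {0, 1, 2}): φ is false.
  3 (successors {0, 1}): φ is false.
For instance, at 3:
  At 3: <><>[]<>(s -> p) is true, so ~<><>[]<>(s -> p) is false.
    At 3: <><>[]<>(s -> p) requires <>[]<>(s -> p) at some successor in {0, 1}.
      <>[]<>(s -> p) holds at 0, so <><>[]<>(s -> p) is true at 3.

No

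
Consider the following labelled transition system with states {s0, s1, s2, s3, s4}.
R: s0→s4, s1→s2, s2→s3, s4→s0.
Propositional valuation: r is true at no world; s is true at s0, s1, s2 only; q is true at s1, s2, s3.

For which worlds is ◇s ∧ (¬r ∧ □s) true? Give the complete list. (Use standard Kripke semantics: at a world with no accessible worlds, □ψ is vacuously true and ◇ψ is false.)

Let φ = ◇s ∧ (¬r ∧ □s). Evaluate φ at each world:
  s0 (successors {s4}): φ is false.
  s1 (successors {s2}): φ is true.
  s2 (successors {s3}): φ is false.
  s3 (successors ∅): φ is false.
  s4 (successors {s0}): φ is true.
For instance, at s1:
  At s1: ◇s is true, ¬r ∧ □s is true, so ◇s ∧ (¬r ∧ □s) is true.
    At s1: ◇s requires s at some successor in {s2}.
      s holds at s2, so ◇s is true at s1.
    At s1: ¬r is true, □s is true, so ¬r ∧ □s is true.
      At s1: □s requires s at every successor {s2}.
        At s2: s is true.
      So □s is true at s1.
Satisfying worlds: {s1, s4}

s1, s4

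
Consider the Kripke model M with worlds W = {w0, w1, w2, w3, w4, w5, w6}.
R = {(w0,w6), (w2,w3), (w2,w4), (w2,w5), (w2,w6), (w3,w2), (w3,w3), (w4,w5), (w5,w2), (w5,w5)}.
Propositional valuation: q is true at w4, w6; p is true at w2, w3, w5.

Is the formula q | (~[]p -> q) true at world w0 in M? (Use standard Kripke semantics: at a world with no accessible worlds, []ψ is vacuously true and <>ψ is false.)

At w0: q is false, ~[]p -> q is false, so q | (~[]p -> q) is false.
  At w0: ~[]p is true, q is false, so ~[]p -> q is false.
    At w0: []p is false, so ~[]p is true.
      At w0: []p requires p at every successor {w6}.
        p fails at w6, so []p is false at w0.

No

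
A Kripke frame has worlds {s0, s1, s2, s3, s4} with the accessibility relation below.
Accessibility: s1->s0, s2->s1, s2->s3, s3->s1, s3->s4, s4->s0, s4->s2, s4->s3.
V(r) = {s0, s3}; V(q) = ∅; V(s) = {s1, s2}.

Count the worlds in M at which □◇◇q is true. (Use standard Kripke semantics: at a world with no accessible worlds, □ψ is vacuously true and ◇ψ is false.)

Let φ = □◇◇q. Evaluate φ at each world:
  s0 (successors ∅): φ is true.
  s1 (successors {s0}): φ is false.
  s2 (successors {s1, s3}): φ is false.
  s3 (successors {s1, s4}): φ is false.
  s4 (successors {s0, s2, s3}): φ is false.
For instance, at s1:
  At s1: □◇◇q requires ◇◇q at every successor {s0}.
    ◇◇q fails at s0, so □◇◇q is false at s1.
      At s0: no accessible worlds, so ◇◇q is false.
Satisfying worlds: {s0}

1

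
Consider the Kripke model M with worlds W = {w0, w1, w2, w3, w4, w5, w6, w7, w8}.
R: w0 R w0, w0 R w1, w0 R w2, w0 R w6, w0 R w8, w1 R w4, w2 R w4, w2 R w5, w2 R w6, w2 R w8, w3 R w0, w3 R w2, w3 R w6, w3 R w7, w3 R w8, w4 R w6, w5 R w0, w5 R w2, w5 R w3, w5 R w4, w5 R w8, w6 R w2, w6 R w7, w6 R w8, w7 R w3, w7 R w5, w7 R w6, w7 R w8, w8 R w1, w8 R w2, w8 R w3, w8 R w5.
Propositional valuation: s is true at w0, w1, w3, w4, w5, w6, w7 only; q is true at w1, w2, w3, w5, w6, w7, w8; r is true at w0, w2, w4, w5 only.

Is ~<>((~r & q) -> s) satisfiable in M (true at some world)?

No

Let φ = ~<>((~r & q) -> s). Evaluate φ at each world:
  w0 (successors {w0, w1, w2, w6, w8}): φ is false.
  w1 (successors {w4}): φ is false.
  w2 (successors {w4, w5, w6, w8}): φ is false.
  w3 (successors {w0, w2, w6, w7, w8}): φ is false.
  w4 (successors {w6}): φ is false.
  w5 (successors {w0, w2, w3, w4, w8}): φ is false.
  w6 (successors {w2, w7, w8}): φ is false.
  w7 (successors {w3, w5, w6, w8}): φ is false.
  w8 (successors {w1, w2, w3, w5}): φ is false.
For instance, at w7:
  At w7: <>((~r & q) -> s) is true, so ~<>((~r & q) -> s) is false.
    At w7: <>((~r & q) -> s) requires (~r & q) -> s at some successor in {w3, w5, w6, w8}.
      (~r & q) -> s holds at w3, so <>((~r & q) -> s) is true at w7.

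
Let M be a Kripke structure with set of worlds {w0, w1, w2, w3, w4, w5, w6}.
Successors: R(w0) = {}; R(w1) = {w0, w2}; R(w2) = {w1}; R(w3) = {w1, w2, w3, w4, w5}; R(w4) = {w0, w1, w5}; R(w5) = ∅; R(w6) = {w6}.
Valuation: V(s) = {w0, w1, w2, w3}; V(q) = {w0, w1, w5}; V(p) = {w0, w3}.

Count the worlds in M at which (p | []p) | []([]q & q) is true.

Recall that []ψ holds at a world iff ψ holds at every accessible world, and <>ψ holds iff ψ holds at some accessible world.
Let φ = (p | []p) | []([]q & q). Evaluate φ at each world:
  w0 (successors ∅): φ is true.
  w1 (successors {w0, w2}): φ is false.
  w2 (successors {w1}): φ is false.
  w3 (successors {w1, w2, w3, w4, w5}): φ is true.
  w4 (successors {w0, w1, w5}): φ is false.
  w5 (successors ∅): φ is true.
  w6 (successors {w6}): φ is false.
For instance, at w1:
  At w1: p | []p is false, []([]q & q) is false, so (p | []p) | []([]q & q) is false.
    At w1: p is false, []p is false, so p | []p is false.
      At w1: []p requires p at every successor {w0, w2}.
        p fails at w2, so []p is false at w1.
    At w1: []([]q & q) requires []q & q at every successor {w0, w2}.
      []q & q fails at w2, so []([]q & q) is false at w1.
Satisfying worlds: {w0, w3, w5}

3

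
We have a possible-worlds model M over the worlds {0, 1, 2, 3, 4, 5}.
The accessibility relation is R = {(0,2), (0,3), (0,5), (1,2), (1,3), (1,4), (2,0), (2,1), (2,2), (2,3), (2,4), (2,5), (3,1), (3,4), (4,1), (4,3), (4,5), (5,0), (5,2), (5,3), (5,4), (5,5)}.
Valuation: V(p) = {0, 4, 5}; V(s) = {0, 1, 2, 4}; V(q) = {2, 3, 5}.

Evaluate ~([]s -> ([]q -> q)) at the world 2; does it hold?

Recall that []ψ holds at a world iff ψ holds at every accessible world, and <>ψ holds iff ψ holds at some accessible world.
At 2: []s -> ([]q -> q) is true, so ~([]s -> ([]q -> q)) is false.
  At 2: []s is false, []q -> q is true, so []s -> ([]q -> q) is true.
    At 2: []s requires s at every successor {0, 1, 2, 3, 4, 5}.
      s fails at 3, so []s is false at 2.
    At 2: []q is false, q is true, so []q -> q is true.
      At 2: []q requires q at every successor {0, 1, 2, 3, 4, 5}.
        q fails at 0, so []q is false at 2.

No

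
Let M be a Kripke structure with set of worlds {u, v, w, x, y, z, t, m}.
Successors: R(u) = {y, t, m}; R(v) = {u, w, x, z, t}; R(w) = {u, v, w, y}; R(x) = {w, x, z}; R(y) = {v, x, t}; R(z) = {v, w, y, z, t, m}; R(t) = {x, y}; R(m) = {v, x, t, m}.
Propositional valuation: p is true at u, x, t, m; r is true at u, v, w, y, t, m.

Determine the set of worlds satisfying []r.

Let φ = []r. Evaluate φ at each world:
  u (successors {y, t, m}): φ is true.
  v (successors {u, w, x, z, t}): φ is false.
  w (successors {u, v, w, y}): φ is true.
  x (successors {w, x, z}): φ is false.
  y (successors {v, x, t}): φ is false.
  z (successors {v, w, y, z, t, m}): φ is false.
  t (successors {x, y}): φ is false.
  m (successors {v, x, t, m}): φ is false.
For instance, at v:
  At v: []r requires r at every successor {u, w, x, z, t}.
    r fails at x, so []r is false at v.
Satisfying worlds: {u, w}

u, w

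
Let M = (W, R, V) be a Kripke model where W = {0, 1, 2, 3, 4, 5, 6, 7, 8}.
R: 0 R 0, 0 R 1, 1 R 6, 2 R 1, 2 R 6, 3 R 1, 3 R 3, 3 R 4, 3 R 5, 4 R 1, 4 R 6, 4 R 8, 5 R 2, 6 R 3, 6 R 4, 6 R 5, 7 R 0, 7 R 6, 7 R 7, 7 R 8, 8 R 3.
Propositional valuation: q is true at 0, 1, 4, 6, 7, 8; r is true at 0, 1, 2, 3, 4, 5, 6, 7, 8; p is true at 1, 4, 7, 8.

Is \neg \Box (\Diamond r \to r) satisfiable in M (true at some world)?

Let φ = \neg \Box (\Diamond r \to r). Evaluate φ at each world:
  0 (successors {0, 1}): φ is false.
  1 (successors {6}): φ is false.
  2 (successors {1, 6}): φ is false.
  3 (successors {1, 3, 4, 5}): φ is false.
  4 (successors {1, 6, 8}): φ is false.
  5 (successors {2}): φ is false.
  6 (successors {3, 4, 5}): φ is false.
  7 (successors {0, 6, 7, 8}): φ is false.
  8 (successors {3}): φ is false.
For instance, at 8:
  At 8: \Box (\Diamond r \to r) is true, so \neg \Box (\Diamond r \to r) is false.
    At 8: \Box (\Diamond r \to r) requires \Diamond r \to r at every successor {3}.
      At 3: \Diamond r \to r is true.
    So \Box (\Diamond r \to r) is true at 8.

No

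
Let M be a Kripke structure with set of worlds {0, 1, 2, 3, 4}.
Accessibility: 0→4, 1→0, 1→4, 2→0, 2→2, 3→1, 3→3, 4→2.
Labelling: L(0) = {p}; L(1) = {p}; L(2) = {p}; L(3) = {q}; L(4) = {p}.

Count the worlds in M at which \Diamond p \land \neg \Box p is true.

1

Let φ = \Diamond p \land \neg \Box p. Evaluate φ at each world:
  0 (successors {4}): φ is false.
  1 (successors {0, 4}): φ is false.
  2 (successors {0, 2}): φ is false.
  3 (successors {1, 3}): φ is true.
  4 (successors {2}): φ is false.
For instance, at 0:
  At 0: \Diamond p is true, \neg \Box p is false, so \Diamond p \land \neg \Box p is false.
    At 0: \Diamond p requires p at some successor in {4}.
      p holds at 4, so \Diamond p is true at 0.
    At 0: \Box p is true, so \neg \Box p is false.
      At 0: \Box p requires p at every successor {4}.
        At 4: p is true.
      So \Box p is true at 0.
Satisfying worlds: {3}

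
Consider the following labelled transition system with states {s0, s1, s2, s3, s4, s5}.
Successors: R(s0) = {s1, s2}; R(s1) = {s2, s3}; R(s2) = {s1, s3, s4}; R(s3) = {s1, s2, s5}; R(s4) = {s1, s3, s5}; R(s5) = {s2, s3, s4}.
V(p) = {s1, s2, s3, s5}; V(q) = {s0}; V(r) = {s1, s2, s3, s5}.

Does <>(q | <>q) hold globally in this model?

No

Let φ = <>(q | <>q). Evaluate φ at each world:
  s0 (successors {s1, s2}): φ is false.
  s1 (successors {s2, s3}): φ is false.
  s2 (successors {s1, s3, s4}): φ is false.
  s3 (successors {s1, s2, s5}): φ is false.
  s4 (successors {s1, s3, s5}): φ is false.
  s5 (successors {s2, s3, s4}): φ is false.
Detail at s0 (counterexample):
  At s0: <>(q | <>q) requires q | <>q at some successor in {s1, s2}.
    At s1: q | <>q is false.
    At s2: q | <>q is false.
  So <>(q | <>q) is false at s0.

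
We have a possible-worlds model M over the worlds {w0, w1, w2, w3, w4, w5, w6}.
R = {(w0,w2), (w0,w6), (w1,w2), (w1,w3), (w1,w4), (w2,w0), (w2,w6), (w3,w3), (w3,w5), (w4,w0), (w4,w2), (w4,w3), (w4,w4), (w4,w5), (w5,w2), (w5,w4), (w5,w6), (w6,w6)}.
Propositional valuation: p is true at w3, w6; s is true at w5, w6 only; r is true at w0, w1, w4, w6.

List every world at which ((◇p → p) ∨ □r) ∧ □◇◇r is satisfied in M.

w2, w3, w6

Recall that □ψ holds at a world iff ψ holds at every accessible world, and ◇ψ holds iff ψ holds at some accessible world.
Let φ = ((◇p → p) ∨ □r) ∧ □◇◇r. Evaluate φ at each world:
  w0 (successors {w2, w6}): φ is false.
  w1 (successors {w2, w3, w4}): φ is false.
  w2 (successors {w0, w6}): φ is true.
  w3 (successors {w3, w5}): φ is true.
  w4 (successors {w0, w2, w3, w4, w5}): φ is false.
  w5 (successors {w2, w4, w6}): φ is false.
  w6 (successors {w6}): φ is true.
For instance, at w4:
  At w4: (◇p → p) ∨ □r is false, □◇◇r is true, so ((◇p → p) ∨ □r) ∧ □◇◇r is false.
    At w4: ◇p → p is false, □r is false, so (◇p → p) ∨ □r is false.
      At w4: ◇p is true, p is false, so ◇p → p is false.
      At w4: □r requires r at every successor {w0, w2, w3, w4, w5}.
        r fails at w2, so □r is false at w4.
    At w4: □◇◇r requires ◇◇r at every successor {w0, w2, w3, w4, w5}.
      At w0: ◇◇r is true.
      At w2: ◇◇r is true.
      At w3: ◇◇r is true.
      At w4: ◇◇r is true.
      At w5: ◇◇r is true.
    So □◇◇r is true at w4.
Satisfying worlds: {w2, w3, w6}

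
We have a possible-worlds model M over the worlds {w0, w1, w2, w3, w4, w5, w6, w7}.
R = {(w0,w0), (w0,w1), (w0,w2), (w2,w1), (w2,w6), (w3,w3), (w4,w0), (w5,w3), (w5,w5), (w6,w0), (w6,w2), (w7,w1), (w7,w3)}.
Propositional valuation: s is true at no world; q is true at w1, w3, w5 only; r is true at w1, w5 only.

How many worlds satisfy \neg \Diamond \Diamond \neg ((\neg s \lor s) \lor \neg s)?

8

Let φ = \neg \Diamond \Diamond \neg ((\neg s \lor s) \lor \neg s). Evaluate φ at each world:
  w0 (successors {w0, w1, w2}): φ is true.
  w1 (successors ∅): φ is true.
  w2 (successors {w1, w6}): φ is true.
  w3 (successors {w3}): φ is true.
  w4 (successors {w0}): φ is true.
  w5 (successors {w3, w5}): φ is true.
  w6 (successors {w0, w2}): φ is true.
  w7 (successors {w1, w3}): φ is true.
For instance, at w2:
  At w2: \Diamond \Diamond \neg ((\neg s \lor s) \lor \neg s) is false, so \neg \Diamond \Diamond \neg ((\neg s \lor s) \lor \neg s) is true.
    At w2: \Diamond \Diamond \neg ((\neg s \lor s) \lor \neg s) requires \Diamond \neg ((\neg s \lor s) \lor \neg s) at some successor in {w1, w6}.
      At w1: \Diamond \neg ((\neg s \lor s) \lor \neg s) is false.
      At w6: \Diamond \neg ((\neg s \lor s) \lor \neg s) is false.
    So \Diamond \Diamond \neg ((\neg s \lor s) \lor \neg s) is false at w2.
Satisfying worlds: {w0, w1, w2, w3, w4, w5, w6, w7}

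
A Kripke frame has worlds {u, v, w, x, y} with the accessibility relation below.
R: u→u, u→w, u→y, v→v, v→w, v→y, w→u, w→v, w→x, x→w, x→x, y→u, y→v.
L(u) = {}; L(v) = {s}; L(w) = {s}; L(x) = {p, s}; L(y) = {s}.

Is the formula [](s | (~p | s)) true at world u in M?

At u: [](s | (~p | s)) requires s | (~p | s) at every successor {u, w, y}.
  At u: s | (~p | s) is true.
  At w: s | (~p | s) is true.
  At y: s | (~p | s) is true.
So [](s | (~p | s)) is true at u.

Yes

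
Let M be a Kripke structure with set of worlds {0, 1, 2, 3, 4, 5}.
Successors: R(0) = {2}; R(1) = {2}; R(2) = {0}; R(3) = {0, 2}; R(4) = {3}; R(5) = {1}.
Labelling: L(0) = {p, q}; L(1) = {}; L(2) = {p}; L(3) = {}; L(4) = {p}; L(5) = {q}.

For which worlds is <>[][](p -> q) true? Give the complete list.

2, 3, 5

Let φ = <>[][](p -> q). Evaluate φ at each world:
  0 (successors {2}): φ is false.
  1 (successors {2}): φ is false.
  2 (successors {0}): φ is true.
  3 (successors {0, 2}): φ is true.
  4 (successors {3}): φ is false.
  5 (successors {1}): φ is true.
For instance, at 2:
  At 2: <>[][](p -> q) requires [][](p -> q) at some successor in {0}.
    [][](p -> q) holds at 0, so <>[][](p -> q) is true at 2.
      At 0: [][](p -> q) requires [](p -> q) at every successor {2}.
        At 2: [](p -> q) is true.
      So [][](p -> q) is true at 0.
Satisfying worlds: {2, 3, 5}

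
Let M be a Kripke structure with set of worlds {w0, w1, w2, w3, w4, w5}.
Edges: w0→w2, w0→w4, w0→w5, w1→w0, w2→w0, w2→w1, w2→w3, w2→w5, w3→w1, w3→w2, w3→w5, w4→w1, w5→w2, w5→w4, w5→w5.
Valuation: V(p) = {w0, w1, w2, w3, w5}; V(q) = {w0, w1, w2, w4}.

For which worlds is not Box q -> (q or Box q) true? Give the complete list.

w0, w1, w2, w4

Recall that Box ψ holds at a world iff ψ holds at every accessible world, and Dia ψ holds iff ψ holds at some accessible world.
Let φ = not Box q -> (q or Box q). Evaluate φ at each world:
  w0 (successors {w2, w4, w5}): φ is true.
  w1 (successors {w0}): φ is true.
  w2 (successors {w0, w1, w3, w5}): φ is true.
  w3 (successors {w1, w2, w5}): φ is false.
  w4 (successors {w1}): φ is true.
  w5 (successors {w2, w4, w5}): φ is false.
For instance, at w4:
  At w4: not Box q is false, q or Box q is true, so not Box q -> (q or Box q) is true.
    At w4: Box q is true, so not Box q is false.
      At w4: Box q requires q at every successor {w1}.
        At w1: q is true.
      So Box q is true at w4.
    At w4: q is true, Box q is true, so q or Box q is true.
      At w4: Box q requires q at every successor {w1}.
        At w1: q is true.
      So Box q is true at w4.
Satisfying worlds: {w0, w1, w2, w4}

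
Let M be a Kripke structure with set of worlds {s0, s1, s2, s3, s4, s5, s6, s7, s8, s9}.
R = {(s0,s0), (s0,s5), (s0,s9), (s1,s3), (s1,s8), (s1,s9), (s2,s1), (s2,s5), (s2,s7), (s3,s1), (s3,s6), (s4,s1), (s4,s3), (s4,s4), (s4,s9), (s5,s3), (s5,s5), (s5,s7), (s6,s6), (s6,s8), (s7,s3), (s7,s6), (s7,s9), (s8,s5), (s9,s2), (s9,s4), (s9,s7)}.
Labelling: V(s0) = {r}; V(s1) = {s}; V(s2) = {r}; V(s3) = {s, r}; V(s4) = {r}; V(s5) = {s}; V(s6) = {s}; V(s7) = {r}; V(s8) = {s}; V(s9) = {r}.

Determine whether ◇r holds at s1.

At s1: ◇r requires r at some successor in {s3, s8, s9}.
  r holds at s3, so ◇r is true at s1.

Yes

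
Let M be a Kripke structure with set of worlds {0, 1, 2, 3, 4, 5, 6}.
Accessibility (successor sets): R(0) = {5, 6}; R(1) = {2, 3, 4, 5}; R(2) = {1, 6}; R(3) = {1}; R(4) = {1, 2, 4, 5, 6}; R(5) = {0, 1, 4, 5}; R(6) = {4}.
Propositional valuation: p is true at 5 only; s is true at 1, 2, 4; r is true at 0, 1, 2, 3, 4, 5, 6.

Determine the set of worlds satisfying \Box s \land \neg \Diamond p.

3, 6

Recall that \Box ψ holds at a world iff ψ holds at every accessible world, and \Diamond ψ holds iff ψ holds at some accessible world.
Let φ = \Box s \land \neg \Diamond p. Evaluate φ at each world:
  0 (successors {5, 6}): φ is false.
  1 (successors {2, 3, 4, 5}): φ is false.
  2 (successors {1, 6}): φ is false.
  3 (successors {1}): φ is true.
  4 (successors {1, 2, 4, 5, 6}): φ is false.
  5 (successors {0, 1, 4, 5}): φ is false.
  6 (successors {4}): φ is true.
For instance, at 6:
  At 6: \Box s is true, \neg \Diamond p is true, so \Box s \land \neg \Diamond p is true.
    At 6: \Box s requires s at every successor {4}.
      At 4: s is true.
    So \Box s is true at 6.
    At 6: \Diamond p is false, so \neg \Diamond p is true.
      At 6: \Diamond p requires p at some successor in {4}.
        At 4: p is false.
      So \Diamond p is false at 6.
Satisfying worlds: {3, 6}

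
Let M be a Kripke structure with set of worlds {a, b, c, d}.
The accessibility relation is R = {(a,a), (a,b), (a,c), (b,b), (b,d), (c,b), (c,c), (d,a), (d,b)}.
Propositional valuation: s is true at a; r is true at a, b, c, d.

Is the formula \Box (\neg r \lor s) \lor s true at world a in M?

Yes

Recall that \Box ψ holds at a world iff ψ holds at every accessible world, and \Diamond ψ holds iff ψ holds at some accessible world.
At a: \Box (\neg r \lor s) is false, s is true, so \Box (\neg r \lor s) \lor s is true.
  At a: \Box (\neg r \lor s) requires \neg r \lor s at every successor {a, b, c}.
    \neg r \lor s fails at b, so \Box (\neg r \lor s) is false at a.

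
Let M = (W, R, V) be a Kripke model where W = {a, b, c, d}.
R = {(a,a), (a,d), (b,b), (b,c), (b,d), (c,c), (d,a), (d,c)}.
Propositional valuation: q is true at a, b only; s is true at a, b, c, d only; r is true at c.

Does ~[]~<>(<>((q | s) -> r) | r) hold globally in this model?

Yes

Recall that []ψ holds at a world iff ψ holds at every accessible world, and <>ψ holds iff ψ holds at some accessible world.
Let φ = ~[]~<>(<>((q | s) -> r) | r). Evaluate φ at each world:
  a (successors {a, d}): φ is true.
  b (successors {b, c, d}): φ is true.
  c (successors {c}): φ is true.
  d (successors {a, c}): φ is true.
For instance, at b:
  At b: []~<>(<>((q | s) -> r) | r) is false, so ~[]~<>(<>((q | s) -> r) | r) is true.
    At b: []~<>(<>((q | s) -> r) | r) requires ~<>(<>((q | s) -> r) | r) at every successor {b, c, d}.
      ~<>(<>((q | s) -> r) | r) fails at b, so []~<>(<>((q | s) -> r) | r) is false at b.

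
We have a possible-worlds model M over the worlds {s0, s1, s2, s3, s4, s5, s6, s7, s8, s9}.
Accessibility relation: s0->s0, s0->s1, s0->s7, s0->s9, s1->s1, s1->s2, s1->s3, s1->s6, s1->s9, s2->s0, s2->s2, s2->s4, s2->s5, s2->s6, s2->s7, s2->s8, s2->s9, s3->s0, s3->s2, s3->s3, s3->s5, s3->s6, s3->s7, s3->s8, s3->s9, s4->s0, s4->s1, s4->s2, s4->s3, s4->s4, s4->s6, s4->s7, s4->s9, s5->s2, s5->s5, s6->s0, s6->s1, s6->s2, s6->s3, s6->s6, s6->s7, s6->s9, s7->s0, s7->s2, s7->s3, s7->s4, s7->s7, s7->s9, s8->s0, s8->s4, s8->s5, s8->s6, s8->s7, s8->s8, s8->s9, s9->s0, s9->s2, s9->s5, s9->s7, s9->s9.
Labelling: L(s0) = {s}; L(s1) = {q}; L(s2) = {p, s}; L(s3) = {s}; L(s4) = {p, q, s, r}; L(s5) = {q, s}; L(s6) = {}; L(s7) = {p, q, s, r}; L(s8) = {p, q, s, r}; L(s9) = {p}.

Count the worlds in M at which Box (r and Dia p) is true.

0

Let φ = Box (r and Dia p). Evaluate φ at each world:
  s0 (successors {s0, s1, s7, s9}): φ is false.
  s1 (successors {s1, s2, s3, s6, s9}): φ is false.
  s2 (successors {s0, s2, s4, s5, s6, s7, s8, s9}): φ is false.
  s3 (successors {s0, s2, s3, s5, s6, s7, s8, s9}): φ is false.
  s4 (successors {s0, s1, s2, s3, s4, s6, s7, s9}): φ is false.
  s5 (successors {s2, s5}): φ is false.
  s6 (successors {s0, s1, s2, s3, s6, s7, s9}): φ is false.
  s7 (successors {s0, s2, s3, s4, s7, s9}): φ is false.
  s8 (successors {s0, s4, s5, s6, s7, s8, s9}): φ is false.
  s9 (successors {s0, s2, s5, s7, s9}): φ is false.
For instance, at s0:
  At s0: Box (r and Dia p) requires r and Dia p at every successor {s0, s1, s7, s9}.
    r and Dia p fails at s0, so Box (r and Dia p) is false at s0.
      At s0: r is false, Dia p is true, so r and Dia p is false.
Satisfying worlds: none.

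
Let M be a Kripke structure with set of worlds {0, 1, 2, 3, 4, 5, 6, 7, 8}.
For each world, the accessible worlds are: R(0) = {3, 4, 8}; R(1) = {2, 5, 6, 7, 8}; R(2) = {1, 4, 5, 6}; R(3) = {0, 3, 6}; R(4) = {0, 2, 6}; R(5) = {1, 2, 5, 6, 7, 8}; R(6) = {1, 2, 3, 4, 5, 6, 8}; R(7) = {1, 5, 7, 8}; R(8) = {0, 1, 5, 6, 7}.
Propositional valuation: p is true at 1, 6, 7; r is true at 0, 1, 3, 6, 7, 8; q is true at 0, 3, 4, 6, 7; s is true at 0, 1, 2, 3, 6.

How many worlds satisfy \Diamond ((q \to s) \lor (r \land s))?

9

Let φ = \Diamond ((q \to s) \lor (r \land s)). Evaluate φ at each world:
  0 (successors {3, 4, 8}): φ is true.
  1 (successors {2, 5, 6, 7, 8}): φ is true.
  2 (successors {1, 4, 5, 6}): φ is true.
  3 (successors {0, 3, 6}): φ is true.
  4 (successors {0, 2, 6}): φ is true.
  5 (successors {1, 2, 5, 6, 7, 8}): φ is true.
  6 (successors {1, 2, 3, 4, 5, 6, 8}): φ is true.
  7 (successors {1, 5, 7, 8}): φ is true.
  8 (successors {0, 1, 5, 6, 7}): φ is true.
For instance, at 7:
  At 7: \Diamond ((q \to s) \lor (r \land s)) requires (q \to s) \lor (r \land s) at some successor in {1, 5, 7, 8}.
    (q \to s) \lor (r \land s) holds at 1, so \Diamond ((q \to s) \lor (r \land s)) is true at 7.
Satisfying worlds: {0, 1, 2, 3, 4, 5, 6, 7, 8}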